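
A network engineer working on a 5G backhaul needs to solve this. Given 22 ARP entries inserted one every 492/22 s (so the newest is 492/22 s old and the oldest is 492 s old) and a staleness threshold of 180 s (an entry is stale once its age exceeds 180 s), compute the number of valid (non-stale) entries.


Ages are k * 492/22 s for k = 1..22 (spacing = 22.3636 s).
Entry k is valid iff k * 492/22 <= 180 iff k <= 22 * 180 / 492 = 8.0488
n_valid = floor(8.0488) = 8
(n_stale = 22 - 8 = 14)

8


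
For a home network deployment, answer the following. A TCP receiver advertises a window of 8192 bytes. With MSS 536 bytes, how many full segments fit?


Given: RWND = 8192 bytes, MSS = 536 bytes
Full segments = floor(RWND / MSS)
Full segments = floor(8192 / 536)
Full segments = floor(15.2836) = 15

15


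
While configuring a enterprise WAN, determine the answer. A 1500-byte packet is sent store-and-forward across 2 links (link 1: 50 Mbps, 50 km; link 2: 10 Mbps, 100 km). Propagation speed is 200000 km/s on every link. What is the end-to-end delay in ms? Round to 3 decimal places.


Packet = 1500 bytes = 12000 bits. Store-and-forward: sum (t_trans + t_prop) per link.
Link 1: t_trans = 12000/(50*10^6) s = 0.2400 ms; t_prop = 50/200000 s = 0.2500 ms; subtotal = 0.4900 ms
Link 2: t_trans = 12000/(10*10^6) s = 1.2000 ms; t_prop = 100/200000 s = 0.5000 ms; subtotal = 1.7000 ms
End-to-end = 0.4900 + 1.7000 = 2.1900 ms -> 2.190 ms (3 dp)

2.190


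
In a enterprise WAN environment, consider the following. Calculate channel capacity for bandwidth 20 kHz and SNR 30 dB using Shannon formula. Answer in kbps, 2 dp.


Given: B = 20 kHz, SNR = 30 dB
SNR linear = 10^(30/10) = 1000
1 + SNR = 1001
log2(1001) = 9.9672262588
C = 20 * 1000 * 9.9672262588 = 199344.5252 bps
C = 199.344525 kbps -> 199.34 kbps (2 dp)

199.34


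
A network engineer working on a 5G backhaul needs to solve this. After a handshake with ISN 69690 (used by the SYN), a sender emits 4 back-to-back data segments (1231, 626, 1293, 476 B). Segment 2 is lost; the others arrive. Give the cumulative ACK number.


SYN uses sequence number 69690; first data byte = ISN + 1 = 69691.
Segment 1: SEQ = 69691, len = 1231 B, covers [69691, 70921]
Segment 2: SEQ = 70922, len = 626 B, covers [70922, 71547] [LOST]
Segment 3: SEQ = 71548, len = 1293 B, covers [71548, 72840]
Segment 4: SEQ = 72841, len = 476 B, covers [72841, 73316]
In-order data received: bytes [69691, 70921] (segments 1..1).
Segment 2 missing -> gap begins at byte 70922; later segments buffered out of order.
Cumulative ACK = next expected in-order byte = 69691 + 1231 = 70922

70922


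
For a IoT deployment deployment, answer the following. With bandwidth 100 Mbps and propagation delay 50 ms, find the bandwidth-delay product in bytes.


Given: bandwidth = 100 Mbps, delay = 50 ms
BDP in bits = 100 * 10^6 * 50 / 1000
BDP in bits = 5000000
BDP in bytes = 5000000 / 8 = 625000

625000


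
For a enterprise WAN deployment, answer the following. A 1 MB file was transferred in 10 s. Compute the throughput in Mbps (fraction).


Given: file = 1 MB, time = 10 s
File in Mb = 1 * 8 = 8 Mb
Throughput = 8 / 10 Mbps
Throughput = 4/5 Mbps

4/5


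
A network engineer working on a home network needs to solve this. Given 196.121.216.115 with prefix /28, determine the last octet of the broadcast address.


Given: IP = 196.121.216.115, prefix = /28
Host bits = 32 - 28 = 4
Network last octet = 115 AND mask = 112
Host part size = 2^4 - 1 = 15
Broadcast last octet = 112 OR 15 = 127

127


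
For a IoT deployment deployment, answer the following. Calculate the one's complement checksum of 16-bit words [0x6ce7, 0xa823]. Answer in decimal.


Given words: [0x6ce7, 0xa823]
Step 1: Sum all words
Raw sum = 27879 + 43043 = 70922
Step 2: Fold carry: (5386 + 1) = 5387
One's complement = ~5387 & 0xFFFF = 60148

60148


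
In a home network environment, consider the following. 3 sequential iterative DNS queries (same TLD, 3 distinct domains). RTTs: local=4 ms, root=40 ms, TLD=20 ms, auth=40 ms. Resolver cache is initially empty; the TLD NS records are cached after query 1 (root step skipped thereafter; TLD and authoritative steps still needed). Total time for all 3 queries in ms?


Lookup 1 (cold cache): local + root + TLD + auth = 4 + 40 + 20 + 40 = 104 ms
Lookups 2..3 (TLD NS cached -> skip root; new domain -> still ask TLD and auth): local + TLD + auth = 4 + 20 + 40 = 64 ms each
Remaining 2 lookups: 2 * 64 = 128 ms
Total = 104 + 128 = 232 ms

232


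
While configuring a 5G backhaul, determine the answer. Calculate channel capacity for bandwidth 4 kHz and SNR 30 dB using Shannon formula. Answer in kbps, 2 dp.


Given: B = 4 kHz, SNR = 30 dB
SNR linear = 10^(30/10) = 1000
1 + SNR = 1001
log2(1001) = 9.9672262588
C = 4 * 1000 * 9.9672262588 = 39868.9050 bps
C = 39.868905 kbps -> 39.87 kbps (2 dp)

39.87


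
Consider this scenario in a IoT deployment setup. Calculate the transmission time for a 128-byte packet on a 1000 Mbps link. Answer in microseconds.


Given: packet = 128 bytes, bandwidth = 1000 Mbps
Packet in bits = 128 * 8 = 1024 bits
Bandwidth = 1000 * 10^6 = 1000000000 bps
Time = 1024 / 1000000000 seconds
Time in us = 1024 * 10^6 / 1000000000 = 1.024

1.024


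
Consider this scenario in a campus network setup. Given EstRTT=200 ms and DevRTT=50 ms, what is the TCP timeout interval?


Given: EstRTT = 200 ms, DevRTT = 50 ms
Timeout = EstRTT + 4 * DevRTT
4 * DevRTT = 4 * 50 = 200
Timeout = 200 + 200 = 400 ms

400


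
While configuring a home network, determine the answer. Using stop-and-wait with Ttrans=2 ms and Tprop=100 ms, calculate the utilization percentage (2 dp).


Given: Ttrans = 2 ms, Tprop = 100 ms
RTT = 2 * Tprop = 2 * 100 = 200 ms
U = Ttrans / (Ttrans + RTT)
U = 2 / (2 + 200)
U = 2 / 202 = 0.009901
U% = 0.99%

0.99


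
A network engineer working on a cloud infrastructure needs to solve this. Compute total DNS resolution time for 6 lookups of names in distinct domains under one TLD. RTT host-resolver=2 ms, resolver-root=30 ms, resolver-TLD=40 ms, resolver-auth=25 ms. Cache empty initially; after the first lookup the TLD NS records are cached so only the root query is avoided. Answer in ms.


Lookup 1 (cold cache): local + root + TLD + auth = 2 + 30 + 40 + 25 = 97 ms
Lookups 2..6 (TLD NS cached -> skip root; new domain -> still ask TLD and auth): local + TLD + auth = 2 + 40 + 25 = 67 ms each
Remaining 5 lookups: 5 * 67 = 335 ms
Total = 97 + 335 = 432 ms

432


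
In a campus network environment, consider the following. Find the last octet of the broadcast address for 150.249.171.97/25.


Given: IP = 150.249.171.97, prefix = /25
Host bits = 32 - 25 = 7
Network last octet = 97 AND mask = 0
Host part size = 2^7 - 1 = 127
Broadcast last octet = 0 OR 127 = 127

127


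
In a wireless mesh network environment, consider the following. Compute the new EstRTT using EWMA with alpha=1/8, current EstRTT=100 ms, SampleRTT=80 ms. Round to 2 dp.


Given: EstRTT = 100 ms, SampleRTT = 80 ms, alpha = 1/8
New EstRTT = (1 - alpha) * EstRTT + alpha * SampleRTT
(7/8) * 100 = 87.5
(1/8) * 80 = 10
New EstRTT = 87.5 + 10 = 97.5 ms -> 97.50 ms (2 dp)

97.50


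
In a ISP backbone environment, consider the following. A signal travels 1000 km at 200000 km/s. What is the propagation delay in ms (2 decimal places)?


Given: distance = 1000 km, speed = 200000 km/s
Delay = distance / speed = 1000 / 200000 seconds
Delay in ms = 1000 * 1000 / 200000
Delay = 5.0000 ms
Rounded to 2 dp = 5.00 ms

5.00


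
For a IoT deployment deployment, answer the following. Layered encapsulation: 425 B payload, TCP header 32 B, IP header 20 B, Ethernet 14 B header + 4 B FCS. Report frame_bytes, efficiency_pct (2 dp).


TCP segment = 425 + 32 = 457 B
IP packet = 457 + 20 = 477 B
Ethernet frame = 477 + 14 + 4 = 495 B
Efficiency = app / frame = 425 / 495 = 0.858586 = 85.8586% -> 85.86% (2 dp)

495, 85.86


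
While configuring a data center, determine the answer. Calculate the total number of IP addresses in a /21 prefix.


Given: CIDR prefix /21
Host bits = 32 - 21 = 11
Total addresses = 2^11 = 2048

2048


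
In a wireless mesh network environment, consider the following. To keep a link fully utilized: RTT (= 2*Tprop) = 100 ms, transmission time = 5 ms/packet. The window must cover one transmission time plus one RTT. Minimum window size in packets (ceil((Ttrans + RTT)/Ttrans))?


Given: Ttrans = 5 ms, RTT = 100 ms (= 2 * Tprop, Tprop = 50 ms)
Time until first ACK returns = Ttrans + RTT = 5 + 100 = 105 ms
Need W * Ttrans >= Ttrans + RTT  ->  W >= (Ttrans + RTT) / Ttrans
(Ttrans + RTT) / Ttrans = 105 / 5 = 21
W_min = ceil(21) = 21

21


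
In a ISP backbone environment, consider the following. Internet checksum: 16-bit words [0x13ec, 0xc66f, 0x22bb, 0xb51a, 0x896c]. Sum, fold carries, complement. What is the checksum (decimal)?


Given words: [0x13ec, 0xc66f, 0x22bb, 0xb51a, 0x896c]
Step 1: Sum all words
Raw sum = 5100 + 50799 + 8891 + 46362 + 35180 = 146332
Step 2: Fold carry: (15260 + 2) = 15262
One's complement = ~15262 & 0xFFFF = 50273

50273


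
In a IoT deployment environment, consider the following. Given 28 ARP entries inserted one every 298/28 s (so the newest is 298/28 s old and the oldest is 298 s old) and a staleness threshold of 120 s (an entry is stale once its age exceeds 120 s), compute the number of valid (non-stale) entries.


Ages are k * 298/28 s for k = 1..28 (spacing = 10.6429 s).
Entry k is valid iff k * 298/28 <= 120 iff k <= 28 * 120 / 298 = 11.2752
n_valid = floor(11.2752) = 11
(n_stale = 28 - 11 = 17)

11


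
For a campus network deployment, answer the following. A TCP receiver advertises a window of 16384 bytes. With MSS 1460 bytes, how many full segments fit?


Given: RWND = 16384 bytes, MSS = 1460 bytes
Full segments = floor(RWND / MSS)
Full segments = floor(16384 / 1460)
Full segments = floor(11.2219) = 11

11


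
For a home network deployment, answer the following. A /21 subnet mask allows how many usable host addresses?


Given: subnet mask /21
Host bits = 32 - 21 = 11
Total addresses = 2^11 = 2048
Usable hosts = 2048 - 2 (network + broadcast) = 2046

2046


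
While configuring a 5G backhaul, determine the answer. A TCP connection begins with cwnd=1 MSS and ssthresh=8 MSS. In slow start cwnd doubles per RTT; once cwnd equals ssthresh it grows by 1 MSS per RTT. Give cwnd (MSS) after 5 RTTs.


RTT 0: cwnd = 1 MSS (initial)
RTT 1: cwnd = 2 MSS (slow start, doubled)
RTT 2: cwnd = 4 MSS (slow start, doubled)
RTT 3: cwnd = 8 MSS (slow start, doubled)
RTT 4: cwnd = 9 MSS (congestion avoidance, +1)
RTT 5: cwnd = 10 MSS (congestion avoidance, +1)

10


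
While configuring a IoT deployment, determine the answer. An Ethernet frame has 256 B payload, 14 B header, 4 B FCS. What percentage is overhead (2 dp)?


Given: payload = 256 B, header = 14 B, trailer = 4 B
Overhead bytes = header + trailer = 14 + 4 = 18
Total frame = payload + overhead = 256 + 18 = 274
Overhead % = 18 / 274 * 100 = 6.5693% -> 6.57% (2 dp)

6.57


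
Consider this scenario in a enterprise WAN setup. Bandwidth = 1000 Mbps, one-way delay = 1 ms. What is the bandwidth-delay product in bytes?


Given: bandwidth = 1000 Mbps, delay = 1 ms
BDP in bits = 1000 * 10^6 * 1 / 1000
BDP in bits = 1000000
BDP in bytes = 1000000 / 8 = 125000

125000


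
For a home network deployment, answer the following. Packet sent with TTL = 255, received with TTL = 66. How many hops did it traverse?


Given: initial TTL = 255, received TTL = 66
Hops = initial TTL - received TTL
Hops = 255 - 66 = 189

189


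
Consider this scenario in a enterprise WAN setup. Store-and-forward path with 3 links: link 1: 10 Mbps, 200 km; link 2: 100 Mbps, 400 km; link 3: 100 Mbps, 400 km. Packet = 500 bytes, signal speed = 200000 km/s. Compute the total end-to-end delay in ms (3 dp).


Packet = 500 bytes = 4000 bits. Store-and-forward: sum (t_trans + t_prop) per link.
Link 1: t_trans = 4000/(10*10^6) s = 0.4000 ms; t_prop = 200/200000 s = 1.0000 ms; subtotal = 1.4000 ms
Link 2: t_trans = 4000/(100*10^6) s = 0.0400 ms; t_prop = 400/200000 s = 2.0000 ms; subtotal = 2.0400 ms
Link 3: t_trans = 4000/(100*10^6) s = 0.0400 ms; t_prop = 400/200000 s = 2.0000 ms; subtotal = 2.0400 ms
End-to-end = 1.4000 + 2.0400 + 2.0400 = 5.4800 ms -> 5.480 ms (3 dp)

5.480


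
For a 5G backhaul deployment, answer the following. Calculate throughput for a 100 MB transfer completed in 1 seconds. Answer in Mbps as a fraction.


Given: file = 100 MB, time = 1 s
File in Mb = 100 * 8 = 800 Mb
Throughput = 800 / 1 Mbps
Throughput = 800 Mbps

800


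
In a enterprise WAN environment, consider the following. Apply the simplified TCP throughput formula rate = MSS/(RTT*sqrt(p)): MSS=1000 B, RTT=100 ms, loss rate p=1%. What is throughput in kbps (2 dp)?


Given: MSS = 1000 bytes, RTT = 100 ms, loss = 1%
RTT in seconds = 100 / 1000 = 0.1
Loss rate = 1% = 0.01
sqrt(loss) = sqrt(0.01) = 0.1
Throughput (bytes/s) = 1000 / (0.1 * 0.1) = 100000.0000
Throughput (kbps) = 100000.0000 * 8 / 1000 = 800.000000 -> 800.00 kbps (2 dp)

800.00


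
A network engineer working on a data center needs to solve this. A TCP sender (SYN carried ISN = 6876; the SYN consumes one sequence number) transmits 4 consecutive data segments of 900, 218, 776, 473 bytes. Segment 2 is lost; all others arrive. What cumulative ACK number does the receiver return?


SYN uses sequence number 6876; first data byte = ISN + 1 = 6877.
Segment 1: SEQ = 6877, len = 900 B, covers [6877, 7776]
Segment 2: SEQ = 7777, len = 218 B, covers [7777, 7994] [LOST]
Segment 3: SEQ = 7995, len = 776 B, covers [7995, 8770]
Segment 4: SEQ = 8771, len = 473 B, covers [8771, 9243]
In-order data received: bytes [6877, 7776] (segments 1..1).
Segment 2 missing -> gap begins at byte 7777; later segments buffered out of order.
Cumulative ACK = next expected in-order byte = 6877 + 900 = 7777

7777


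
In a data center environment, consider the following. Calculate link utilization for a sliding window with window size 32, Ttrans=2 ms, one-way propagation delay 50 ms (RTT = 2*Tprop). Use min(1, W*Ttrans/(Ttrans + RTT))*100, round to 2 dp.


Given: W = 32, Ttrans = 2 ms, RTT = 100 ms (= 2 * Tprop, Tprop = 50 ms)
Cycle time = Ttrans + RTT = 2 + 100 = 102 ms (first packet sent until its ACK returns)
W * Ttrans = 32 * 2 = 64 ms of sending per cycle
W * Ttrans / (Ttrans + RTT) = 64 / 102 = 0.627451
U = min(1, 0.627451) = 0.627451
U% = 62.75%

62.75


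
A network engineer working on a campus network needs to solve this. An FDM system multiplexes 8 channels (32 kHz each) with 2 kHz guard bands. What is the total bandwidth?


Given: 8 channels, 32 kHz each, guard = 2 kHz
Channel bandwidth = 8 * 32 = 256 kHz
Guard bands = 7 gaps * 2 kHz = 14 kHz
Total = 256 + 14 = 270 kHz

270


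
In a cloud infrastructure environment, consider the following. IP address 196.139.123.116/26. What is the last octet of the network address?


Given: IP = 196.139.123.116, prefix = /26
Subnet mask = 255.255.255.192
Last octet of IP: 116
Last octet of mask: 192
Network last octet = 116 AND 192 = 64

64


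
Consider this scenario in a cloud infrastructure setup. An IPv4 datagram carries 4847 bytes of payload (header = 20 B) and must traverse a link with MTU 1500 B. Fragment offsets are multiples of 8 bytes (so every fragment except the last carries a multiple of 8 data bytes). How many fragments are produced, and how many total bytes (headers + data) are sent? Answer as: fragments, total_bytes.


Max data per non-final fragment = floor((MTU - header)/8)*8 = floor((1500 - 20)/8)*8 = floor(1480/8)*8 = 1480 B
Final fragment needs no 8-byte alignment: it can carry up to MTU - header = 1480 B
Non-final fragments needed = ceil((payload - 1480) / 1480) = ceil(3367/1480) = ceil(2.2750) = 3
Number of fragments = 3 + 1 = 4
Fragment sizes (data): 3 * 1480 B + 407 B (last, 407 <= 1480 OK)
Total bytes sent = payload + n_frags * header = 4847 + 4*20 = 4847 + 80 = 4927 B

4, 4927


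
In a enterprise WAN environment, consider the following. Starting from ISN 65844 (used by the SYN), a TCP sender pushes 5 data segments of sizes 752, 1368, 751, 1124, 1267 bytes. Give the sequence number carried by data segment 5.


The SYN occupies sequence number ISN = 65844, so the first data byte is ISN + 1 = 65845.
SEQ of data segment i = (ISN + 1) + sum of payload sizes of segments 1..i-1.
Segment 1: SEQ = 65845, payload = 752 bytes
Segment 2: SEQ = 66597, payload = 1368 bytes
Segment 3: SEQ = 67965, payload = 751 bytes
Segment 4: SEQ = 68716, payload = 1124 bytes
Segment 5: SEQ = 69840, payload = 1267 bytes
SEQ of segment 5 = 65845 + 752 + 1368 + 751 + 1124 = 69840

69840


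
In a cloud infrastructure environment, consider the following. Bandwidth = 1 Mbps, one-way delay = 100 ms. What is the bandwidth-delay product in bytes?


Given: bandwidth = 1 Mbps, delay = 100 ms
BDP in bits = 1 * 10^6 * 100 / 1000
BDP in bits = 100000
BDP in bytes = 100000 / 8 = 12500

12500


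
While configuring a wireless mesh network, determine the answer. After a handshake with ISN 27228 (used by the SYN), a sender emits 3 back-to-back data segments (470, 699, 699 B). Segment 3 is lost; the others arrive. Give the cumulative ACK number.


SYN uses sequence number 27228; first data byte = ISN + 1 = 27229.
Segment 1: SEQ = 27229, len = 470 B, covers [27229, 27698]
Segment 2: SEQ = 27699, len = 699 B, covers [27699, 28397]
Segment 3: SEQ = 28398, len = 699 B, covers [28398, 29096] [LOST]
In-order data received: bytes [27229, 28397] (segments 1..2).
Segment 3 missing -> gap begins at byte 28398.
Cumulative ACK = next expected in-order byte = 27229 + 470 + 699 = 28398

28398


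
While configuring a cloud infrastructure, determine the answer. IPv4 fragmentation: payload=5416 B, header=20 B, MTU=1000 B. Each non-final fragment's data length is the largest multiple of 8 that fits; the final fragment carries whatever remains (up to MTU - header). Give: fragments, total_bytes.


Max data per non-final fragment = floor((MTU - header)/8)*8 = floor((1000 - 20)/8)*8 = floor(980/8)*8 = 976 B
Final fragment needs no 8-byte alignment: it can carry up to MTU - header = 980 B
Non-final fragments needed = ceil((payload - 980) / 976) = ceil(4436/976) = ceil(4.5451) = 5
Number of fragments = 5 + 1 = 6
Fragment sizes (data): 5 * 976 B + 536 B (last, 536 <= 980 OK)
Total bytes sent = payload + n_frags * header = 5416 + 6*20 = 5416 + 120 = 5536 B

6, 5536


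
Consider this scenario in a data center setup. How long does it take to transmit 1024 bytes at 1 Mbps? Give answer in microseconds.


Given: packet = 1024 bytes, bandwidth = 1 Mbps
Packet in bits = 1024 * 8 = 8192 bits
Bandwidth = 1 * 10^6 = 1000000 bps
Time = 8192 / 1000000 seconds
Time in us = 8192 * 10^6 / 1000000 = 8192

8192


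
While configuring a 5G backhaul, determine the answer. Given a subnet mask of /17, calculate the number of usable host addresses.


Given: subnet mask /17
Host bits = 32 - 17 = 15
Total addresses = 2^15 = 32768
Usable hosts = 32768 - 2 (network + broadcast) = 32766

32766


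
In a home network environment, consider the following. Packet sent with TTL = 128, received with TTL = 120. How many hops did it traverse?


Given: initial TTL = 128, received TTL = 120
Hops = initial TTL - received TTL
Hops = 128 - 120 = 8

8


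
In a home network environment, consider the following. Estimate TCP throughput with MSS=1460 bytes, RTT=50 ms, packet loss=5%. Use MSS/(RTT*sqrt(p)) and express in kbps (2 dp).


Given: MSS = 1460 bytes, RTT = 50 ms, loss = 5%
RTT in seconds = 50 / 1000 = 0.05
Loss rate = 5% = 0.05
sqrt(loss) = sqrt(0.05) = 0.223606797750
Throughput (bytes/s) = 1460 / (0.05 * 0.223606797750) = 130586.3699
Throughput (kbps) = 130586.3699 * 8 / 1000 = 1044.690959 -> 1044.69 kbps (2 dp)

1044.69


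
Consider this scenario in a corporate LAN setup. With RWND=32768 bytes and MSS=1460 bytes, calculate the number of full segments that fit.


Given: RWND = 32768 bytes, MSS = 1460 bytes
Full segments = floor(RWND / MSS)
Full segments = floor(32768 / 1460)
Full segments = floor(22.4438) = 22

22


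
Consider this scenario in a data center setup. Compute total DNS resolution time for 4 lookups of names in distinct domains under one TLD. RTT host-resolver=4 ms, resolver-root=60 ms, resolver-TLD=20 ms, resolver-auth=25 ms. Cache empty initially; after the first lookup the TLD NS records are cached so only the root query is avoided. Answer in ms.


Lookup 1 (cold cache): local + root + TLD + auth = 4 + 60 + 20 + 25 = 109 ms
Lookups 2..4 (TLD NS cached -> skip root; new domain -> still ask TLD and auth): local + TLD + auth = 4 + 20 + 25 = 49 ms each
Remaining 3 lookups: 3 * 49 = 147 ms
Total = 109 + 147 = 256 ms

256


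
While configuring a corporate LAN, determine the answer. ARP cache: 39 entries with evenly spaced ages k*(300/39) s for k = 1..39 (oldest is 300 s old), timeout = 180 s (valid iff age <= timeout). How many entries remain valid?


Ages are k * 300/39 s for k = 1..39 (spacing = 7.6923 s).
Entry k is valid iff k * 300/39 <= 180 iff k <= 39 * 180 / 300 = 23.4000
n_valid = floor(23.4000) = 23
(n_stale = 39 - 23 = 16)

23


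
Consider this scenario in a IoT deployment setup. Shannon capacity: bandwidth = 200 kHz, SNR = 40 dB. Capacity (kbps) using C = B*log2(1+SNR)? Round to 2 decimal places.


Given: B = 200 kHz, SNR = 40 dB
SNR linear = 10^(40/10) = 10000
1 + SNR = 10001
log2(10001) = 13.2878566418
C = 200 * 1000 * 13.2878566418 = 2657571.3284 bps
C = 2657.571328 kbps -> 2657.57 kbps (2 dp)

2657.57


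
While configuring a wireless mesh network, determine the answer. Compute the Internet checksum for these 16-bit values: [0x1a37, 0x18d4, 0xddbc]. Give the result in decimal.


Given words: [0x1a37, 0x18d4, 0xddbc]
Step 1: Sum all words
Raw sum = 6711 + 6356 + 56764 = 69831
Step 2: Fold carry: (4295 + 1) = 4296
One's complement = ~4296 & 0xFFFF = 61239

61239


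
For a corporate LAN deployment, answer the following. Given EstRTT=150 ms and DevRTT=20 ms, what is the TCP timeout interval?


Given: EstRTT = 150 ms, DevRTT = 20 ms
Timeout = EstRTT + 4 * DevRTT
4 * DevRTT = 4 * 20 = 80
Timeout = 150 + 80 = 230 ms

230


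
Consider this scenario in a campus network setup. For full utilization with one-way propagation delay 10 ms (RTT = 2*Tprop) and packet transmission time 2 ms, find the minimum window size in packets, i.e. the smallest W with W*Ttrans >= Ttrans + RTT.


Given: Ttrans = 2 ms, RTT = 20 ms (= 2 * Tprop, Tprop = 10 ms)
Time until first ACK returns = Ttrans + RTT = 2 + 20 = 22 ms
Need W * Ttrans >= Ttrans + RTT  ->  W >= (Ttrans + RTT) / Ttrans
(Ttrans + RTT) / Ttrans = 22 / 2 = 11
W_min = ceil(11) = 11

11


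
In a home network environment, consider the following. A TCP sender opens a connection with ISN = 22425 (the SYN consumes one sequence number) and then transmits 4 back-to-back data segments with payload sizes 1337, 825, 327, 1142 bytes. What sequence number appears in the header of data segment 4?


The SYN occupies sequence number ISN = 22425, so the first data byte is ISN + 1 = 22426.
SEQ of data segment i = (ISN + 1) + sum of payload sizes of segments 1..i-1.
Segment 1: SEQ = 22426, payload = 1337 bytes
Segment 2: SEQ = 23763, payload = 825 bytes
Segment 3: SEQ = 24588, payload = 327 bytes
Segment 4: SEQ = 24915, payload = 1142 bytes
SEQ of segment 4 = 22426 + 1337 + 825 + 327 = 24915

24915


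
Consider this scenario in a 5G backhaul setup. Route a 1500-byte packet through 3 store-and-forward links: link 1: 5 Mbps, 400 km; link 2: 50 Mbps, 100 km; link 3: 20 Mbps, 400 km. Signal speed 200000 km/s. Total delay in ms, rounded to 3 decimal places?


Packet = 1500 bytes = 12000 bits. Store-and-forward: sum (t_trans + t_prop) per link.
Link 1: t_trans = 12000/(5*10^6) s = 2.4000 ms; t_prop = 400/200000 s = 2.0000 ms; subtotal = 4.4000 ms
Link 2: t_trans = 12000/(50*10^6) s = 0.2400 ms; t_prop = 100/200000 s = 0.5000 ms; subtotal = 0.7400 ms
Link 3: t_trans = 12000/(20*10^6) s = 0.6000 ms; t_prop = 400/200000 s = 2.0000 ms; subtotal = 2.6000 ms
End-to-end = 4.4000 + 0.7400 + 2.6000 = 7.7400 ms -> 7.740 ms (3 dp)

7.740


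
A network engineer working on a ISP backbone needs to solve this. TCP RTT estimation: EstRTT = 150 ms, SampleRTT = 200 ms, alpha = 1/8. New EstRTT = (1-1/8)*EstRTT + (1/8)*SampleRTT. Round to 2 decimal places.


Given: EstRTT = 150 ms, SampleRTT = 200 ms, alpha = 1/8
New EstRTT = (1 - alpha) * EstRTT + alpha * SampleRTT
(7/8) * 150 = 131.25
(1/8) * 200 = 25
New EstRTT = 131.25 + 25 = 156.25 ms -> 156.25 ms (2 dp)

156.25


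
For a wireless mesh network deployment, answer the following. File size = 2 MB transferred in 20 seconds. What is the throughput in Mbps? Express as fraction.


Given: file = 2 MB, time = 20 s
File in Mb = 2 * 8 = 16 Mb
Throughput = 16 / 20 Mbps
Throughput = 4/5 Mbps

4/5


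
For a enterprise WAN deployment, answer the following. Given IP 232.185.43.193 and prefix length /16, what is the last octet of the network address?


Given: IP = 232.185.43.193, prefix = /16
Subnet mask = 255.255.0.0
Last octet of IP: 193
Last octet of mask: 0
Network last octet = 193 AND 0 = 0

0


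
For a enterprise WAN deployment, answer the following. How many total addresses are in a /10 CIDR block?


Given: CIDR prefix /10
Host bits = 32 - 10 = 22
Total addresses = 2^22 = 4194304

4194304


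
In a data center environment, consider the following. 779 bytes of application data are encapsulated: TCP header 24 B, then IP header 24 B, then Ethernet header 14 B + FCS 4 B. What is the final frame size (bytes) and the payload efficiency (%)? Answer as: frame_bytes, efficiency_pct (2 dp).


TCP segment = 779 + 24 = 803 B
IP packet = 803 + 24 = 827 B
Ethernet frame = 827 + 14 + 4 = 845 B
Efficiency = app / frame = 779 / 845 = 0.921893 = 92.1893% -> 92.19% (2 dp)

845, 92.19


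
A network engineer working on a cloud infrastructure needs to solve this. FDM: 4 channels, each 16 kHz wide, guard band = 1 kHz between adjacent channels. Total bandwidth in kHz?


Given: 4 channels, 16 kHz each, guard = 1 kHz
Channel bandwidth = 4 * 16 = 64 kHz
Guard bands = 3 gaps * 1 kHz = 3 kHz
Total = 64 + 3 = 67 kHz

67


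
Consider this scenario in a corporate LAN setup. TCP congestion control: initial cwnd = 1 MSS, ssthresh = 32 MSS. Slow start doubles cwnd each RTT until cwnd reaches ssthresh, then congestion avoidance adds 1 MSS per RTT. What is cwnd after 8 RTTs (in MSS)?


RTT 0: cwnd = 1 MSS (initial)
RTT 1: cwnd = 2 MSS (slow start, doubled)
RTT 2: cwnd = 4 MSS (slow start, doubled)
RTT 3: cwnd = 8 MSS (slow start, doubled)
RTT 4: cwnd = 16 MSS (slow start, doubled)
RTT 5: cwnd = 32 MSS (slow start, doubled)
RTT 6: cwnd = 33 MSS (congestion avoidance, +1)
RTT 7: cwnd = 34 MSS (congestion avoidance, +1)
RTT 8: cwnd = 35 MSS (congestion avoidance, +1)

35


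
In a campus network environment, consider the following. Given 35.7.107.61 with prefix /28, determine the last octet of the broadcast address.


Given: IP = 35.7.107.61, prefix = /28
Host bits = 32 - 28 = 4
Network last octet = 61 AND mask = 48
Host part size = 2^4 - 1 = 15
Broadcast last octet = 48 OR 15 = 63

63


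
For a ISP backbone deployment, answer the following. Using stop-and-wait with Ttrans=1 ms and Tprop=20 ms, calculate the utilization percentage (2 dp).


Given: Ttrans = 1 ms, Tprop = 20 ms
RTT = 2 * Tprop = 2 * 20 = 40 ms
U = Ttrans / (Ttrans + RTT)
U = 1 / (1 + 40)
U = 1 / 41 = 0.02439
U% = 2.44%

2.44


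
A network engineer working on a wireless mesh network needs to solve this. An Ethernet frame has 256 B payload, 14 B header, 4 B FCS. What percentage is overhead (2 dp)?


Given: payload = 256 B, header = 14 B, trailer = 4 B
Overhead bytes = header + trailer = 14 + 4 = 18
Total frame = payload + overhead = 256 + 18 = 274
Overhead % = 18 / 274 * 100 = 6.5693% -> 6.57% (2 dp)

6.57


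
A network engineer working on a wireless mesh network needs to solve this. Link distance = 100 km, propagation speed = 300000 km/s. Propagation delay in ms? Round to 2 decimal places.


Given: distance = 100 km, speed = 300000 km/s
Delay = distance / speed = 100 / 300000 seconds
Delay in ms = 100 * 1000 / 300000
Delay = 0.3333 ms
Rounded to 2 dp = 0.33 ms

0.33


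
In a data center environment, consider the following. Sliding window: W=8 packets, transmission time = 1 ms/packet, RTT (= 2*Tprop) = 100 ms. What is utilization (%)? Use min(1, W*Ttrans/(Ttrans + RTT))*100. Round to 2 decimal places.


Given: W = 8, Ttrans = 1 ms, RTT = 100 ms (= 2 * Tprop, Tprop = 50 ms)
Cycle time = Ttrans + RTT = 1 + 100 = 101 ms (first packet sent until its ACK returns)
W * Ttrans = 8 * 1 = 8 ms of sending per cycle
W * Ttrans / (Ttrans + RTT) = 8 / 101 = 0.079208
U = min(1, 0.079208) = 0.079208
U% = 7.92%

7.92


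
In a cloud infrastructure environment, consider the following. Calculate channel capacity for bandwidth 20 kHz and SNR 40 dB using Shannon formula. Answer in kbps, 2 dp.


Given: B = 20 kHz, SNR = 40 dB
SNR linear = 10^(40/10) = 10000
1 + SNR = 10001
log2(10001) = 13.2878566418
C = 20 * 1000 * 13.2878566418 = 265757.1328 bps
C = 265.757133 kbps -> 265.76 kbps (2 dp)

265.76


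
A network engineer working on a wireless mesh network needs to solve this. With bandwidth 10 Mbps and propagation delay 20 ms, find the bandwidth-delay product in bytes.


Given: bandwidth = 10 Mbps, delay = 20 ms
BDP in bits = 10 * 10^6 * 20 / 1000
BDP in bits = 200000
BDP in bytes = 200000 / 8 = 25000

25000


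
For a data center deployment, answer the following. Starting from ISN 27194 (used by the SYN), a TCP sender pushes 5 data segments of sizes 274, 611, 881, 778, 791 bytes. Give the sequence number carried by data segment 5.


The SYN occupies sequence number ISN = 27194, so the first data byte is ISN + 1 = 27195.
SEQ of data segment i = (ISN + 1) + sum of payload sizes of segments 1..i-1.
Segment 1: SEQ = 27195, payload = 274 bytes
Segment 2: SEQ = 27469, payload = 611 bytes
Segment 3: SEQ = 28080, payload = 881 bytes
Segment 4: SEQ = 28961, payload = 778 bytes
Segment 5: SEQ = 29739, payload = 791 bytes
SEQ of segment 5 = 27195 + 274 + 611 + 881 + 778 = 29739

29739


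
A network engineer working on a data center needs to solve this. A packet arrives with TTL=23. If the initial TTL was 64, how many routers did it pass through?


Given: initial TTL = 64, received TTL = 23
Hops = initial TTL - received TTL
Hops = 64 - 23 = 41

41


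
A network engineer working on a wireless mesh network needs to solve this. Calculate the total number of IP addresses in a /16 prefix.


Given: CIDR prefix /16
Host bits = 32 - 16 = 16
Total addresses = 2^16 = 65536

65536


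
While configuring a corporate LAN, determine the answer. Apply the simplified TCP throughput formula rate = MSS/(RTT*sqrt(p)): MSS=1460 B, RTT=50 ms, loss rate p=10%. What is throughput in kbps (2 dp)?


Given: MSS = 1460 bytes, RTT = 50 ms, loss = 10%
RTT in seconds = 50 / 1000 = 0.05
Loss rate = 10% = 0.1
sqrt(loss) = sqrt(0.1) = 0.316227766017
Throughput (bytes/s) = 1460 / (0.05 * 0.316227766017) = 92338.5077
Throughput (kbps) = 92338.5077 * 8 / 1000 = 738.708061 -> 738.71 kbps (2 dp)

738.71


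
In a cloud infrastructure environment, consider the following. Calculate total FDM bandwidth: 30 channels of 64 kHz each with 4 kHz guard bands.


Given: 30 channels, 64 kHz each, guard = 4 kHz
Channel bandwidth = 30 * 64 = 1920 kHz
Guard bands = 29 gaps * 4 kHz = 116 kHz
Total = 1920 + 116 = 2036 kHz

2036


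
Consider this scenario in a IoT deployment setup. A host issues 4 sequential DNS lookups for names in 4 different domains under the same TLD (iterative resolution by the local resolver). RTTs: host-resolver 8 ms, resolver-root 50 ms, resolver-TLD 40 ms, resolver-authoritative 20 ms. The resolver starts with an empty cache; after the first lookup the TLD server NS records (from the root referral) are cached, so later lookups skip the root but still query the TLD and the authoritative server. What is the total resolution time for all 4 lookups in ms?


Lookup 1 (cold cache): local + root + TLD + auth = 8 + 50 + 40 + 20 = 118 ms
Lookups 2..4 (TLD NS cached -> skip root; new domain -> still ask TLD and auth): local + TLD + auth = 8 + 40 + 20 = 68 ms each
Remaining 3 lookups: 3 * 68 = 204 ms
Total = 118 + 204 = 322 ms

322


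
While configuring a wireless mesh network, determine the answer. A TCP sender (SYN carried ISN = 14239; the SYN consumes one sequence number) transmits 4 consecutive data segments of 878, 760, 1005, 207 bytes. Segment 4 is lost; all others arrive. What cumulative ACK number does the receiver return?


SYN uses sequence number 14239; first data byte = ISN + 1 = 14240.
Segment 1: SEQ = 14240, len = 878 B, covers [14240, 15117]
Segment 2: SEQ = 15118, len = 760 B, covers [15118, 15877]
Segment 3: SEQ = 15878, len = 1005 B, covers [15878, 16882]
Segment 4: SEQ = 16883, len = 207 B, covers [16883, 17089] [LOST]
In-order data received: bytes [14240, 16882] (segments 1..3).
Segment 4 missing -> gap begins at byte 16883.
Cumulative ACK = next expected in-order byte = 14240 + 878 + 760 + 1005 = 16883

16883


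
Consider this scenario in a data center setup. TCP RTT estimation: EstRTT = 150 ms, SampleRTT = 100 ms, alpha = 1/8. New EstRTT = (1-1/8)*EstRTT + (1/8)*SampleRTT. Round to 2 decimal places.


Given: EstRTT = 150 ms, SampleRTT = 100 ms, alpha = 1/8
New EstRTT = (1 - alpha) * EstRTT + alpha * SampleRTT
(7/8) * 150 = 131.25
(1/8) * 100 = 12.5
New EstRTT = 131.25 + 12.5 = 143.75 ms -> 143.75 ms (2 dp)

143.75


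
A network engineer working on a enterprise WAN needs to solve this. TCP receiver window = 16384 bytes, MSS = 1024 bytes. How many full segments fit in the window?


Given: RWND = 16384 bytes, MSS = 1024 bytes
Full segments = floor(RWND / MSS)
Full segments = floor(16384 / 1024)
Full segments = floor(16.0) = 16

16


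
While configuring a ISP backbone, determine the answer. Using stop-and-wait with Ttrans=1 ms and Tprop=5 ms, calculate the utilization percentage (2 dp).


Given: Ttrans = 1 ms, Tprop = 5 ms
RTT = 2 * Tprop = 2 * 5 = 10 ms
U = Ttrans / (Ttrans + RTT)
U = 1 / (1 + 10)
U = 1 / 11 = 0.090909
U% = 9.09%

9.09


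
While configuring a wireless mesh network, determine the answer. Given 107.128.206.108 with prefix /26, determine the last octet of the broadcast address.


Given: IP = 107.128.206.108, prefix = /26
Host bits = 32 - 26 = 6
Network last octet = 108 AND mask = 64
Host part size = 2^6 - 1 = 63
Broadcast last octet = 64 OR 63 = 127

127


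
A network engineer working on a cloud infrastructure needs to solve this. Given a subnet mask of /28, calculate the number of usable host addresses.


Given: subnet mask /28
Host bits = 32 - 28 = 4
Total addresses = 2^4 = 16
Usable hosts = 16 - 2 (network + broadcast) = 14

14


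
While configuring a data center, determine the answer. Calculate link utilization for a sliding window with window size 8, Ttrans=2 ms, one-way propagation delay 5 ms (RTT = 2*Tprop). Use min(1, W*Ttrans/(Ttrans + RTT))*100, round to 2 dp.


Given: W = 8, Ttrans = 2 ms, RTT = 10 ms (= 2 * Tprop, Tprop = 5 ms)
Cycle time = Ttrans + RTT = 2 + 10 = 12 ms (first packet sent until its ACK returns)
W * Ttrans = 8 * 2 = 16 ms of sending per cycle
W * Ttrans / (Ttrans + RTT) = 16 / 12 = 1.333333
U = min(1, 1.333333) = 1.000000
U% = 100.00%

100.00


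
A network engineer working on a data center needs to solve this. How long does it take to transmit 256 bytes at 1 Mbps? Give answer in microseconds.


Given: packet = 256 bytes, bandwidth = 1 Mbps
Packet in bits = 256 * 8 = 2048 bits
Bandwidth = 1 * 10^6 = 1000000 bps
Time = 2048 / 1000000 seconds
Time in us = 2048 * 10^6 / 1000000 = 2048

2048


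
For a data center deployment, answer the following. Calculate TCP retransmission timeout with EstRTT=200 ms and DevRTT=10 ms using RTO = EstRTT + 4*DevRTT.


Given: EstRTT = 200 ms, DevRTT = 10 ms
Timeout = EstRTT + 4 * DevRTT
4 * DevRTT = 4 * 10 = 40
Timeout = 200 + 40 = 240 ms

240


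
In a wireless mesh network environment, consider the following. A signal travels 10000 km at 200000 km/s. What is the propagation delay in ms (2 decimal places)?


Given: distance = 10000 km, speed = 200000 km/s
Delay = distance / speed = 10000 / 200000 seconds
Delay in ms = 10000 * 1000 / 200000
Delay = 50.0000 ms
Rounded to 2 dp = 50.00 ms

50.00


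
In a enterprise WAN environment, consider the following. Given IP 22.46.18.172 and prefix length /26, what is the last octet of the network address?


Given: IP = 22.46.18.172, prefix = /26
Subnet mask = 255.255.255.192
Last octet of IP: 172
Last octet of mask: 192
Network last octet = 172 AND 192 = 128

128


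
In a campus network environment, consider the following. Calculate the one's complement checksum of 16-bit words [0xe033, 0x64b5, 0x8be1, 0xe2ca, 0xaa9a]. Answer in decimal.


Given words: [0xe033, 0x64b5, 0x8be1, 0xe2ca, 0xaa9a]
Step 1: Sum all words
Raw sum = 57395 + 25781 + 35809 + 58058 + 43674 = 220717
Step 2: Fold carry: (24109 + 3) = 24112
One's complement = ~24112 & 0xFFFF = 41423

41423


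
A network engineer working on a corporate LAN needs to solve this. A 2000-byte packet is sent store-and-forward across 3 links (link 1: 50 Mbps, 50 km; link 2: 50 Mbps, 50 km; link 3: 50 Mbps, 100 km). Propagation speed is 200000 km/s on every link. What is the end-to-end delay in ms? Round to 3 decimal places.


Packet = 2000 bytes = 16000 bits. Store-and-forward: sum (t_trans + t_prop) per link.
Link 1: t_trans = 16000/(50*10^6) s = 0.3200 ms; t_prop = 50/200000 s = 0.2500 ms; subtotal = 0.5700 ms
Link 2: t_trans = 16000/(50*10^6) s = 0.3200 ms; t_prop = 50/200000 s = 0.2500 ms; subtotal = 0.5700 ms
Link 3: t_trans = 16000/(50*10^6) s = 0.3200 ms; t_prop = 100/200000 s = 0.5000 ms; subtotal = 0.8200 ms
End-to-end = 0.5700 + 0.5700 + 0.8200 = 1.9600 ms -> 1.960 ms (3 dp)

1.960


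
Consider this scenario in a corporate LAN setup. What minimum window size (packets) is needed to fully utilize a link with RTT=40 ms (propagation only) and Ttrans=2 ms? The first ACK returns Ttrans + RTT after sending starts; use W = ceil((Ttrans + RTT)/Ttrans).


Given: Ttrans = 2 ms, RTT = 40 ms (= 2 * Tprop, Tprop = 20 ms)
Time until first ACK returns = Ttrans + RTT = 2 + 40 = 42 ms
Need W * Ttrans >= Ttrans + RTT  ->  W >= (Ttrans + RTT) / Ttrans
(Ttrans + RTT) / Ttrans = 42 / 2 = 21
W_min = ceil(21) = 21

21


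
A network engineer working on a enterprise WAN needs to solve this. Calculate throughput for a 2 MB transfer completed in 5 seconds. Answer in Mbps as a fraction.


Given: file = 2 MB, time = 5 s
File in Mb = 2 * 8 = 16 Mb
Throughput = 16 / 5 Mbps
Throughput = 16/5 Mbps

16/5


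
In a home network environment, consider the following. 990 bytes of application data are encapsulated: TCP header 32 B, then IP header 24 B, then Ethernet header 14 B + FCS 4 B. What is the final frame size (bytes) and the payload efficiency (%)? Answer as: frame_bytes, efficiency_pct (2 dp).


TCP segment = 990 + 32 = 1022 B
IP packet = 1022 + 24 = 1046 B
Ethernet frame = 1046 + 14 + 4 = 1064 B
Efficiency = app / frame = 990 / 1064 = 0.930451 = 93.0451% -> 93.05% (2 dp)

1064, 93.05


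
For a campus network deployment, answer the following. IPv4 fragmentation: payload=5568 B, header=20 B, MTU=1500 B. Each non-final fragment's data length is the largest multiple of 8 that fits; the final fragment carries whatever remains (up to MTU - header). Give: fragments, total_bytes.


Max data per non-final fragment = floor((MTU - header)/8)*8 = floor((1500 - 20)/8)*8 = floor(1480/8)*8 = 1480 B
Final fragment needs no 8-byte alignment: it can carry up to MTU - header = 1480 B
Non-final fragments needed = ceil((payload - 1480) / 1480) = ceil(4088/1480) = ceil(2.7622) = 3
Number of fragments = 3 + 1 = 4
Fragment sizes (data): 3 * 1480 B + 1128 B (last, 1128 <= 1480 OK)
Total bytes sent = payload + n_frags * header = 5568 + 4*20 = 5568 + 80 = 5648 B

4, 5648
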